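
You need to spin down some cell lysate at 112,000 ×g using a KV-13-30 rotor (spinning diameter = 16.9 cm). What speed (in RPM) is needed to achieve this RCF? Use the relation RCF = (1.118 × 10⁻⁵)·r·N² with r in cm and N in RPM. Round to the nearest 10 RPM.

34430 RPM

r = 16.9 / 2 = 8.45 cm
RCF = 1.118 × 10⁻⁵ × r × N²
112,000 = 1.118 × 10⁻⁵ × 8.45 × N²
N² = 112,000 / (9.4471 × 10⁻⁵) = 1,185,549,004
N ≈ √1,185,549,004 ≈ 34,431.8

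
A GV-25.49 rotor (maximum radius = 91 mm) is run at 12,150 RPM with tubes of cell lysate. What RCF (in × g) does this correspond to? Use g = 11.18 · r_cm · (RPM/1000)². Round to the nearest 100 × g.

15000 × g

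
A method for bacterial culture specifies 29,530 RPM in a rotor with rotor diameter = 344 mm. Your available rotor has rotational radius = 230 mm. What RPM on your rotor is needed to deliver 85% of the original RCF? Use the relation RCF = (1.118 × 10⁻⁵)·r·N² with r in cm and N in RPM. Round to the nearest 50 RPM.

23550 RPM

Original rotor: r = 344 mm / 2 = 172 mm = 17.2 cm
RCF_original = 1.118 × 10⁻⁵ × 17.2 × (29530)² = 1.118 × 10⁻⁵ × 17.2 × 872,020,900 ≈ 167,686.1 × g
Target RCF = 0.85 × 167,686.1 ≈ 142,533.2 × g
Your rotor: r = 230 mm = 23.0 cm
142,533.2 = 1.118 × 10⁻⁵ × 23 × N²
N² = 142,533.2 / (25.714 × 10⁻⁵) = 554,301,937
N ≈ √554,301,937 ≈ 23,543.6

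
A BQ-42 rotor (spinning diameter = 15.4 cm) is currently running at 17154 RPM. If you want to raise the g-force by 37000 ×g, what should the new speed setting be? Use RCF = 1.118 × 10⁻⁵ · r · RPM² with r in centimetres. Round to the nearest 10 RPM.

≈ 26910 RPM

r = 15.4 / 2 = 7.7 cm
Current RCF = 1.118 × 10⁻⁵ × 7.7 × (17154)² = 1.118 × 10⁻⁵ × 7.7 × 294,259,716 ≈ 25,331.6 × g
Target RCF = 25,331.6 + 37,000 = 62,331.6 × g
N² = 62,331.6 / (8.6086 × 10⁻⁵) = 724,061,985
N ≈ √724,061,985 ≈ 26,908.4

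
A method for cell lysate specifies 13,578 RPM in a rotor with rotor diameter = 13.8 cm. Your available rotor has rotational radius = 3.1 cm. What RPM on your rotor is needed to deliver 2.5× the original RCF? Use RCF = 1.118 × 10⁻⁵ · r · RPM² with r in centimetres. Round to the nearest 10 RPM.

Original rotor: r = 13.8 / 2 = 6.9 cm
RCF = 1.118 × 10⁻⁵ × r × N²
RCF_original = 1.118 × 10⁻⁵ × 6.9 × (13578)² = 1.118 × 10⁻⁵ × 6.9 × 184,362,084 ≈ 14,222.1 × g
Target RCF = 2.5 × 14,222.1 ≈ 35,555.2 × g
35,555.2 = 1.118 × 10⁻⁵ × 3.1 × N²
N² = 35,555.2 / (3.4658 × 10⁻⁵) = 1,025,887,241
N ≈ √1,025,887,241 ≈ 32,029.5

≈ 32030 RPM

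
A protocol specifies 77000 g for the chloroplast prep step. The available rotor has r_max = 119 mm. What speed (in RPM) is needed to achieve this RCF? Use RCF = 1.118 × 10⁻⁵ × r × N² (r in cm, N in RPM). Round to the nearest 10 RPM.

24060 RPM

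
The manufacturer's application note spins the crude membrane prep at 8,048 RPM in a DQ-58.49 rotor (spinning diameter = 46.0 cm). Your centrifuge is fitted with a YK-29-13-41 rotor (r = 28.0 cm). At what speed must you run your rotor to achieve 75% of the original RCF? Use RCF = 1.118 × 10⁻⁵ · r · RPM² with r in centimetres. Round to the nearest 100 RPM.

6300 RPM

Original rotor: r = 46.0 / 2 = 23 cm
RCF_original = 1.118 × 10⁻⁵ × 23 × (8048)² = 1.118 × 10⁻⁵ × 23 × 64,770,304 ≈ 16,655 × g
Target RCF = 0.75 × 16,655 ≈ 12,491.2 × g
12,491.2 = 1.118 × 10⁻⁵ × 28 × N²
N² = 12,491.2 / (31.304 × 10⁻⁵) = 39,902,888
N ≈ √39,902,888 ≈ 6,316.9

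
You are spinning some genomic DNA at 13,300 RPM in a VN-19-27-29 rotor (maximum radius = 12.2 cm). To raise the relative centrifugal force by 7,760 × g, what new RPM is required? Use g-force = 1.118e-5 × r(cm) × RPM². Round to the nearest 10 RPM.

Current RCF = 1.118 × 10⁻⁵ × 12.2 × (13300)² = 1.118 × 10⁻⁵ × 12.2 × 176,890,000 ≈ 24,127.1 × g
Target RCF = 24,127.1 + 7,760 = 31,887.1 × g
N² = 31,887.1 / (13.6396 × 10⁻⁵) = 233,783,249
N ≈ √233,783,249 ≈ 15,290.0

≈ 15290 RPM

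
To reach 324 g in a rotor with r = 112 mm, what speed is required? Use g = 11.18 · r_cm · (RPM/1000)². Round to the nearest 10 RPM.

r = 112 mm = 11.2 cm
324 = 11.18 × 11.2 × (N/1000)²
(N/1000)² = 324 / 125.216 = 2.587529
N = 1000 × √2.587529 ≈ 1,608.6

N ≈ 1610 RPM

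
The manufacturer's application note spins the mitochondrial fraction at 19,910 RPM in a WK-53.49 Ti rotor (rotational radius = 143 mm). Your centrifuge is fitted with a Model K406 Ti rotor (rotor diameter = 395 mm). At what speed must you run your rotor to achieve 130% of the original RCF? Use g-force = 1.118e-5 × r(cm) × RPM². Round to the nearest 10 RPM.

Original rotor: r = 143 mm = 14.3 cm
RCF_original = 1.118 × 10⁻⁵ × 14.3 × (19910)² = 1.118 × 10⁻⁵ × 14.3 × 396,408,100 ≈ 63,375.3 × g
Target RCF = 1.3 × 63,375.3 ≈ 82,387.9 × g
Your rotor: r = 395 mm / 2 = 197.5 mm = 19.75 cm
82,387.9 = 1.118 × 10⁻⁵ × 19.75 × N²
N² = 82,387.9 / (22.0805 × 10⁻⁵) = 373,125,156
N ≈ √373,125,156 ≈ 19,316.4

19320 RPM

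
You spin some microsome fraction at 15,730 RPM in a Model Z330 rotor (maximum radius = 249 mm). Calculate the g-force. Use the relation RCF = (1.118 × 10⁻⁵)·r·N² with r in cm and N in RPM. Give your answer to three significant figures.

≈ 68900 ×g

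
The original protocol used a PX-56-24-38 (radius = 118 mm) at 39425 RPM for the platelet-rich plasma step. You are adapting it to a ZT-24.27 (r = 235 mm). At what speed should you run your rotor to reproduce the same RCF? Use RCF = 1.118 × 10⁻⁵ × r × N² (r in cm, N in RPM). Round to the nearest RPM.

≈ 27937 RPM

Original rotor: r = 118 mm = 11.8 cm
RCF = 1.118 × 10⁻⁵ × r × N²
RCF_original = 1.118 × 10⁻⁵ × 11.8 × (39425)² = 1.118 × 10⁻⁵ × 11.8 × 1,554,330,625 ≈ 205,053.5 × g
Your rotor: r = 235 mm = 23.5 cm
205,053.5 = 1.118 × 10⁻⁵ × 23.5 × N²
N² = 205,053.5 / (26.273 × 10⁻⁵) = 780,472,348
N ≈ √780,472,348 ≈ 27,936.9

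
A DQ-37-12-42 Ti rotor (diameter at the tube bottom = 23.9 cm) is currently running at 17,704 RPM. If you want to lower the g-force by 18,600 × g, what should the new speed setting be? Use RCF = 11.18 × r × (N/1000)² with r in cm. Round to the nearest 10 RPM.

r = 23.9 / 2 = 11.95 cm
Current RCF = 11.18 × 11.95 × (17.704)² = 11.18 × 11.95 × 313.431616 ≈ 41,874.8 × g
Target RCF = 41,874.8 − 18,600 = 23,274.8 × g
(N/1000)² = 23,274.8 / 133.601 = 174.2113
N = 1000 × √174.2113 ≈ 13,198.9

13200 RPM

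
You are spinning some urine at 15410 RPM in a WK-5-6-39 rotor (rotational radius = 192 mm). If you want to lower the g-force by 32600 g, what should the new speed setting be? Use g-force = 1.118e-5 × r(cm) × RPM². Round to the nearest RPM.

r = 192 mm = 19.2 cm
Current RCF = 1.118 × 10⁻⁵ × 19.2 × (15410)² = 1.118 × 10⁻⁵ × 19.2 × 237,468,100 ≈ 50,974 × g
Target RCF = 50,974 − 32,600 = 18,374 × g
N² = 18,374 / (21.4656 × 10⁻⁵) = 85,597,421
N ≈ √85,597,421 ≈ 9,251.9

N₂ ≈ 9252 RPM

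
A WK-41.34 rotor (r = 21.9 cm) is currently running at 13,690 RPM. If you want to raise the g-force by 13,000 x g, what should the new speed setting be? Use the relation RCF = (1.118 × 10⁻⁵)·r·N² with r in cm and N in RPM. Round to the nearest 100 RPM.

Current RCF = 1.118 × 10⁻⁵ × 21.9 × (13690)² = 1.118 × 10⁻⁵ × 21.9 × 187,416,100 ≈ 45,887.3 × g
Target RCF = 45,887.3 + 13,000 = 58,887.3 × g
N² = 58,887.3 / (24.4842 × 10⁻⁵) = 240,511,432
N ≈ √240,511,432 ≈ 15,508.4

15500 RPM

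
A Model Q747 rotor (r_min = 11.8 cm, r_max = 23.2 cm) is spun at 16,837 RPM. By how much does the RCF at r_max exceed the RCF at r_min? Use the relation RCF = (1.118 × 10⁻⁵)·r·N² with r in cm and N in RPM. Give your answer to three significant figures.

RCF_max = 1.118 × 10⁻⁵ × 23.2 × (16837)² = 1.118 × 10⁻⁵ × 23.2 × 283,484,569 ≈ 73,529.1 × g
RCF_min = 1.118 × 10⁻⁵ × 11.8 × (16837)² = 1.118 × 10⁻⁵ × 11.8 × 283,484,569 ≈ 37,398.4 × g
ΔRCF = 73,529.1 − 37,398.4 = 36,130.7

ΔRCF ≈ 36100 x g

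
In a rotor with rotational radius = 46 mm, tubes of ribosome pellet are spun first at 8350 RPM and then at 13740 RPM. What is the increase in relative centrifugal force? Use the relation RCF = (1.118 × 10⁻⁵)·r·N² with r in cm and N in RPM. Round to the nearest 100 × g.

r = 46 mm = 4.6 cm
RCF₁ = 1.118 × 10⁻⁵ × 4.6 × (8350)² = 1.118 × 10⁻⁵ × 4.6 × 69,722,500 ≈ 3,585.7 × g
RCF₂ = 1.118 × 10⁻⁵ × 4.6 × (13740)² = 1.118 × 10⁻⁵ × 4.6 × 188,787,600 ≈ 9,709 × g
Increase = 9,709 − 3,585.7 = 6,123.3

≈ 6100 × g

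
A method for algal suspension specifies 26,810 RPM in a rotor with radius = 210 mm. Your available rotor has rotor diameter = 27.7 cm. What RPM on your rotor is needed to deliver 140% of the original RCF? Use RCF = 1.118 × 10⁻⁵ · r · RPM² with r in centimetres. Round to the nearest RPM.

Original rotor: r = 210 mm = 21.0 cm
RCF_original = 1.118 × 10⁻⁵ × 21 × (26810)² = 1.118 × 10⁻⁵ × 21 × 718,776,100 ≈ 168,754.3 × g
Target RCF = 1.4 × 168,754.3 ≈ 236,256 × g
Your rotor: r = 27.7 / 2 = 13.85 cm
236,256 = 1.118 × 10⁻⁵ × 13.85 × N²
N² = 236,256 / (15.4843 × 10⁻⁵) = 1,525,777,723
N ≈ √1,525,777,723 ≈ 39,061.2

≈ 39061 RPM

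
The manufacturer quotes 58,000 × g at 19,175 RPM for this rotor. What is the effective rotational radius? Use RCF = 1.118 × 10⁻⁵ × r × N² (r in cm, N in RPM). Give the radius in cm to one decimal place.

r ≈ 14.1 cm

RCF = 1.118 × 10⁻⁵ × r × N²
58000 = 1.118 × 10⁻⁵ × r × (19175)²
r = 58000 / (1.118 × 10⁻⁵ × 367,680,625) = 58000 / 4110.669 ≈ 14.110 cm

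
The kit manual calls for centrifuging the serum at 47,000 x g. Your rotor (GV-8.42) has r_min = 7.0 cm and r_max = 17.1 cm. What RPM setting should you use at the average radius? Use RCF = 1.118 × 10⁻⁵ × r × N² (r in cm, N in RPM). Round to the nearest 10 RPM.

r_avg = (7.0 + 17.1) / 2 = 12.05 cm
47,000 = 1.118 × 10⁻⁵ × 12.05 × N²
N² = 47,000 / (13.4719 × 10⁻⁵) = 348,874,324
N ≈ √348,874,324 ≈ 18,678.2

≈ 18680 RPM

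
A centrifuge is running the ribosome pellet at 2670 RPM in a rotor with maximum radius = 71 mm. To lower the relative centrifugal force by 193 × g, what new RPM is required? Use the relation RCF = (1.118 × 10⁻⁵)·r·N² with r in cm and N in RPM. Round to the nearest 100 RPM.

2200 RPM

r = 71 mm = 7.1 cm
Current RCF = 1.118 × 10⁻⁵ × 7.1 × (2670)² = 1.118 × 10⁻⁵ × 7.1 × 7,128,900 ≈ 565.9 × g
Target RCF = 565.9 − 193 = 372.9 × g
N² = 372.9 / (7.9378 × 10⁻⁵) = 4,697,775
N ≈ √4,697,775 ≈ 2,167.4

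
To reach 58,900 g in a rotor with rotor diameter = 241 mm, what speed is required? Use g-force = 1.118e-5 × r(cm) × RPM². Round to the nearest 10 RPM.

r = 241 mm / 2 = 120.5 mm = 12.05 cm
58,900 = 1.118 × 10⁻⁵ × 12.05 × N²
N² = 58,900 / (13.4719 × 10⁻⁵) = 437,206,333
N ≈ √437,206,333 ≈ 20,909.5

N ≈ 20910 RPM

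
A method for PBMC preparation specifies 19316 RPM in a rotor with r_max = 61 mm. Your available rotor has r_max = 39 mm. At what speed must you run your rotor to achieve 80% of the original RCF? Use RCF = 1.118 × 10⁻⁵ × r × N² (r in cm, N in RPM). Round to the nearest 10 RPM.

Original rotor: r = 61 mm = 6.1 cm
RCF_original = 1.118 × 10⁻⁵ × 6.1 × (19316)² = 1.118 × 10⁻⁵ × 6.1 × 373,107,856 ≈ 25,445.2 × g
Target RCF = 0.8 × 25,445.2 ≈ 20,356.2 × g
Your rotor: r = 39 mm = 3.9 cm
20,356.2 = 1.118 × 10⁻⁵ × 3.9 × N²
N² = 20,356.2 / (4.3602 × 10⁻⁵) = 466,863,905
N ≈ √466,863,905 ≈ 21,607.0

≈ 21610 RPM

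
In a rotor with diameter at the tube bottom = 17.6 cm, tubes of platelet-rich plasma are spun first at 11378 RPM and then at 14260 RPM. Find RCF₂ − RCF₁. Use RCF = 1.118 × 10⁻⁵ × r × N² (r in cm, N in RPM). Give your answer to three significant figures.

7270 × g

r = 17.6 / 2 = 8.8 cm
RCF₁ = 1.118 × 10⁻⁵ × 8.8 × (11378)² = 1.118 × 10⁻⁵ × 8.8 × 129,458,884 ≈ 12,736.7 × g
RCF₂ = 1.118 × 10⁻⁵ × 8.8 × (14260)² = 1.118 × 10⁻⁵ × 8.8 × 203,347,600 ≈ 20,006.2 × g
Increase = 20,006.2 − 12,736.7 = 7,269.5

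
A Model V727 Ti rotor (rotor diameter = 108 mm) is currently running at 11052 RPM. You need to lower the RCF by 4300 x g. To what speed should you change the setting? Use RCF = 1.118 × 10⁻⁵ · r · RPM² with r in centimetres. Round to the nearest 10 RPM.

7140 RPM

r = 108 mm / 2 = 54 mm = 5.4 cm
Current RCF = 1.118 × 10⁻⁵ × 5.4 × (11052)² = 1.118 × 10⁻⁵ × 5.4 × 122,146,704 ≈ 7,374.2 × g
Target RCF = 7,374.2 − 4,300 = 3,074.2 × g
N² = 3,074.2 / (6.0372 × 10⁻⁵) = 50,920,957
N ≈ √50,920,957 ≈ 7,135.9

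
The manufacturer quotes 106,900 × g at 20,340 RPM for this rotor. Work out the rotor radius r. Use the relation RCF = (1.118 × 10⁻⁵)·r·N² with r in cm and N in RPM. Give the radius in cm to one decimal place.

106900 = 1.118 × 10⁻⁵ × r × (20340)²
r = 106900 / (1.118 × 10⁻⁵ × 413,715,600) = 106900 / 4625.34 ≈ 23.112 cm

r ≈ 23.1 cm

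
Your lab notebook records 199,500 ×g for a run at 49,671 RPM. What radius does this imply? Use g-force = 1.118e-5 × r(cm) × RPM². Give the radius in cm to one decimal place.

7.2 cm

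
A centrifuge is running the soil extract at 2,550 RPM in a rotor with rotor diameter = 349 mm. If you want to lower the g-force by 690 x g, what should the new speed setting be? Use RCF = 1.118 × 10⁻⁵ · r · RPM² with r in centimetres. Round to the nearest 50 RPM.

N₂ ≈ 1700 RPM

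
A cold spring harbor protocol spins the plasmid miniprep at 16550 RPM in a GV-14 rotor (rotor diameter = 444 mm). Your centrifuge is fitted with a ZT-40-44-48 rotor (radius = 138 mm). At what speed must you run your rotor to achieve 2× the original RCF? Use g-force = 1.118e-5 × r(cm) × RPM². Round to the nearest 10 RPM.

29690 RPM

Original rotor: r = 444 mm / 2 = 222 mm = 22.2 cm
RCF_original = 1.118 × 10⁻⁵ × 22.2 × (16550)² = 1.118 × 10⁻⁵ × 22.2 × 273,902,500 ≈ 67,981.5 × g
Target RCF = 2 × 67,981.5 ≈ 135,963 × g
Your rotor: r = 138 mm = 13.8 cm
135,963 = 1.118 × 10⁻⁵ × 13.8 × N²
N² = 135,963 / (15.4284 × 10⁻⁵) = 881,251,458
N ≈ √881,251,458 ≈ 29,685.9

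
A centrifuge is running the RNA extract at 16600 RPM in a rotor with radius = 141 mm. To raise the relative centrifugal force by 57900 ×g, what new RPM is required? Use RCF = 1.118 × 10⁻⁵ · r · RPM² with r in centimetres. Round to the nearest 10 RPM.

r = 141 mm = 14.1 cm
Current RCF = 1.118 × 10⁻⁵ × 14.1 × (16600)² = 1.118 × 10⁻⁵ × 14.1 × 275,560,000 ≈ 43,438.7 × g
Target RCF = 43,438.7 + 57,900 = 101,338.7 × g
N² = 101,338.7 / (15.7638 × 10⁻⁵) = 642,857,052
N ≈ √642,857,052 ≈ 25,354.6

25350 RPM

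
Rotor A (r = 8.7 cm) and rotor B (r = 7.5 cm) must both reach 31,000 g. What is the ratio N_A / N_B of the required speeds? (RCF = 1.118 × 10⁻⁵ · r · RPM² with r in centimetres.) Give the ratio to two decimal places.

At fixed RCF, N ∝ 1/√r, so N_A/N_B = √(r_B/r_A) = √(7.5/8.7) = √0.862069 = 0.9285.

0.93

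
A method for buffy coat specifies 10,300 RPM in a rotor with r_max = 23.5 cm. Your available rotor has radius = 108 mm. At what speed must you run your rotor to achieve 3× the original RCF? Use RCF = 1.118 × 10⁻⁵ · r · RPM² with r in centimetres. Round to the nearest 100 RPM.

RCF_original = 1.118 × 10⁻⁵ × 23.5 × (10300)² = 1.118 × 10⁻⁵ × 23.5 × 106,090,000 ≈ 27,873 × g
Target RCF = 3 × 27,873 ≈ 83,619 × g
Your rotor: r = 108 mm = 10.8 cm
83,619 = 1.118 × 10⁻⁵ × 10.8 × N²
N² = 83,619 / (12.0744 × 10⁻⁵) = 692,531,306
N ≈ √692,531,306 ≈ 26,316.0

≈ 26300 RPM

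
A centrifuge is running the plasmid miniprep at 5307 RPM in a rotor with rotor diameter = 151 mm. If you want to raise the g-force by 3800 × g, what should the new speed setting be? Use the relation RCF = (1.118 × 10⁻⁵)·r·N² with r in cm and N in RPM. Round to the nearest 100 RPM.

r = 151 mm / 2 = 75.5 mm = 7.55 cm
Current RCF = 1.118 × 10⁻⁵ × 7.55 × (5307)² = 1.118 × 10⁻⁵ × 7.55 × 28,164,249 ≈ 2,377.3 × g
Target RCF = 2,377.3 + 3,800 = 6,177.3 × g
N² = 6,177.3 / (8.4409 × 10⁻⁵) = 73,182,954
N ≈ √73,182,954 ≈ 8,554.7

≈ 8600 RPM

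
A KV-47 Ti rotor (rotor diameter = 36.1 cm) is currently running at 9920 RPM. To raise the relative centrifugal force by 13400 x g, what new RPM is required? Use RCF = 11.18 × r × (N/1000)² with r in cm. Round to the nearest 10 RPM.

r = 36.1 / 2 = 18.05 cm
Current RCF = 11.18 × 18.05 × (9.92)² = 11.18 × 18.05 × 98.4064 ≈ 19,858.3 × g
Target RCF = 19,858.3 + 13,400 = 33,258.3 × g
(N/1000)² = 33,258.3 / 201.799 = 164.809
N = 1000 × √164.809 ≈ 12,837.8

≈ 12840 RPM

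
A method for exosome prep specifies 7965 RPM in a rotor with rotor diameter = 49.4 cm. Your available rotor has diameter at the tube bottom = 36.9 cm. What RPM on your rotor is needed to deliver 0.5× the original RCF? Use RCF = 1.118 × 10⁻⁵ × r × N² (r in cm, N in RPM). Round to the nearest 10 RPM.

Original rotor: r = 49.4 / 2 = 24.7 cm
RCF_original = 1.118 × 10⁻⁵ × 24.7 × (7965)² = 1.118 × 10⁻⁵ × 24.7 × 63,441,225 ≈ 17,519 × g
Target RCF = 0.5 × 17,519 ≈ 8,759.5 × g
Your rotor: r = 36.9 / 2 = 18.45 cm
8,759.5 = 1.118 × 10⁻⁵ × 18.45 × N²
N² = 8,759.5 / (20.6271 × 10⁻⁵) = 42,465,979
N ≈ √42,465,979 ≈ 6,516.6

6520 RPM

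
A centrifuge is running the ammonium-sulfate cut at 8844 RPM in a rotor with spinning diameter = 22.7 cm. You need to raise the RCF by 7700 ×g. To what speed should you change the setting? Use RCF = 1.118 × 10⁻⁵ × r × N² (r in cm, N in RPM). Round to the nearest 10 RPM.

r = 22.7 / 2 = 11.35 cm
Current RCF = 1.118 × 10⁻⁵ × 11.35 × (8844)² = 1.118 × 10⁻⁵ × 11.35 × 78,216,336 ≈ 9,925.1 × g
Target RCF = 9,925.1 + 7,700 = 17,625.1 × g
N² = 17,625.1 / (12.6893 × 10⁻⁵) = 138,897,339
N ≈ √138,897,339 ≈ 11,785.5

N₂ ≈ 11790 RPM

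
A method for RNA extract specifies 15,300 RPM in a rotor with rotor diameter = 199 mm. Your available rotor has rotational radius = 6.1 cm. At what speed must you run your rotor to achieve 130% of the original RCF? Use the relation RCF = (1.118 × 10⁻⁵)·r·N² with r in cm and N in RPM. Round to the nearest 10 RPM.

≈ 22280 RPM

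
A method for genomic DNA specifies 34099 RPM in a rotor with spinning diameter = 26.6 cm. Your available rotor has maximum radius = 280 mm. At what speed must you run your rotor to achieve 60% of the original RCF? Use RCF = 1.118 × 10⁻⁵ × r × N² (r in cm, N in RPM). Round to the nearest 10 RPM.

Original rotor: r = 26.6 / 2 = 13.3 cm
RCF = 1.118 × 10⁻⁵ × r × N²
RCF_original = 1.118 × 10⁻⁵ × 13.3 × (34099)² = 1.118 × 10⁻⁵ × 13.3 × 1,162,741,801 ≈ 172,892.7 × g
Target RCF = 0.6 × 172,892.7 ≈ 103,735.6 × g
Your rotor: r = 280 mm = 28.0 cm
103,735.6 = 1.118 × 10⁻⁵ × 28 × N²
N² = 103,735.6 / (31.304 × 10⁻⁵) = 331,381,293
N ≈ √331,381,293 ≈ 18,203.9

18200 RPM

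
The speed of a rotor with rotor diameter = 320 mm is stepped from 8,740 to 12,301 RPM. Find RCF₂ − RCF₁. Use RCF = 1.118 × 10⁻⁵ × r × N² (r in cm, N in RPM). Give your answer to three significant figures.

r = 320 mm / 2 = 160 mm = 16 cm
RCF₁ = 1.118 × 10⁻⁵ × 16 × (8740)² = 1.118 × 10⁻⁵ × 16 × 76,387,600 ≈ 13,664.2 × g
RCF₂ = 1.118 × 10⁻⁵ × 16 × (12301)² = 1.118 × 10⁻⁵ × 16 × 151,314,601 ≈ 27,067.2 × g
Increase = 27,067.2 − 13,664.2 = 13,403

13400 g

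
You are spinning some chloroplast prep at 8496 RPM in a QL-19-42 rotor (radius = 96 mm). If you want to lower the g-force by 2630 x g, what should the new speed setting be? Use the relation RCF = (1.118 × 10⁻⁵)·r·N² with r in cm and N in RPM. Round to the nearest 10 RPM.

N₂ ≈ 6900 RPM

r = 96 mm = 9.6 cm
Current RCF = 1.118 × 10⁻⁵ × 9.6 × (8496)² = 1.118 × 10⁻⁵ × 9.6 × 72,182,016 ≈ 7,747.2 × g
Target RCF = 7,747.2 − 2,630 = 5,117.2 × g
N² = 5,117.2 / (10.7328 × 10⁻⁵) = 47,678,145
N ≈ √47,678,145 ≈ 6,904.9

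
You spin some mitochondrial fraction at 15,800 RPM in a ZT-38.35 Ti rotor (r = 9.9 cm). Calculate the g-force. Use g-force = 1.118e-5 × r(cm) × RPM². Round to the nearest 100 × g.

RCF = 1.118 × 10⁻⁵ × 9.9 × (15800)² = 1.118 × 10⁻⁵ × 9.9 × 249,640,000 ≈ 27,630.7 × g

27600 x g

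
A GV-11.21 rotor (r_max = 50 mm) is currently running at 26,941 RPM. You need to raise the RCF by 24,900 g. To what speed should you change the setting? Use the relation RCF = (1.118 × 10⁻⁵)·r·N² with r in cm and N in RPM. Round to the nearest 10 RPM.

r = 50 mm = 5.0 cm
Current RCF = 1.118 × 10⁻⁵ × 5 × (26941)² = 1.118 × 10⁻⁵ × 5 × 725,817,481 ≈ 40,573.2 × g
Target RCF = 40,573.2 + 24,900 = 65,473.2 × g
N² = 65,473.2 / (5.59 × 10⁻⁵) = 1,171,255,814
N ≈ √1,171,255,814 ≈ 34,223.6

34220 RPM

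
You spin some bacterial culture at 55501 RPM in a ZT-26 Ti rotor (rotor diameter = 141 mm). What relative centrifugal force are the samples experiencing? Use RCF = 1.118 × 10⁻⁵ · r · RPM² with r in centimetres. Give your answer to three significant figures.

RCF ≈ 243000 ×g

r = 141 mm / 2 = 70.5 mm = 7.05 cm
RCF = 1.118 × 10⁻⁵ × 7.05 × (55501)² = 1.118 × 10⁻⁵ × 7.05 × 3,080,361,001 ≈ 242,791 × g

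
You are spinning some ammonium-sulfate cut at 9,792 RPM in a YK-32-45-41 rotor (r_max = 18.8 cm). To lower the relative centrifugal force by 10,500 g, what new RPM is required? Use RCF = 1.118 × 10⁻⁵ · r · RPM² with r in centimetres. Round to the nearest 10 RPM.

Current RCF = 1.118 × 10⁻⁵ × 18.8 × (9792)² = 1.118 × 10⁻⁵ × 18.8 × 95,883,264 ≈ 20,153.1 × g
Target RCF = 20,153.1 − 10,500 = 9,653.1 × g
N² = 9,653.1 / (21.0184 × 10⁻⁵) = 45,926,902
N ≈ √45,926,902 ≈ 6,776.9

6780 RPM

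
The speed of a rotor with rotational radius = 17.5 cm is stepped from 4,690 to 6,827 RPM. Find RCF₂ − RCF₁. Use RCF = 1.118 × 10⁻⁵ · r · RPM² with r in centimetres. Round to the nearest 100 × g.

≈ 4800 x g

RCF₁ = 1.118 × 10⁻⁵ × 17.5 × (4690)² = 1.118 × 10⁻⁵ × 17.5 × 21,996,100 ≈ 4,303.5 × g
RCF₂ = 1.118 × 10⁻⁵ × 17.5 × (6827)² = 1.118 × 10⁻⁵ × 17.5 × 46,607,929 ≈ 9,118.8 × g
Increase = 9,118.8 − 4,303.5 = 4,815.3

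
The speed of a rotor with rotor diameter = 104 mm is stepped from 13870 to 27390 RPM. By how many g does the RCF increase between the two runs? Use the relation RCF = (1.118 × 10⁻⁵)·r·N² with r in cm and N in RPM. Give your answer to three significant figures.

r = 104 mm / 2 = 52 mm = 5.2 cm
RCF₁ = 1.118 × 10⁻⁵ × 5.2 × (13870)² = 1.118 × 10⁻⁵ × 5.2 × 192,376,900 ≈ 11,184 × g
RCF₂ = 1.118 × 10⁻⁵ × 5.2 × (27390)² = 1.118 × 10⁻⁵ × 5.2 × 750,212,100 ≈ 43,614.3 × g
Increase = 43,614.3 − 11,184 = 32,430.3

≈ 32400 g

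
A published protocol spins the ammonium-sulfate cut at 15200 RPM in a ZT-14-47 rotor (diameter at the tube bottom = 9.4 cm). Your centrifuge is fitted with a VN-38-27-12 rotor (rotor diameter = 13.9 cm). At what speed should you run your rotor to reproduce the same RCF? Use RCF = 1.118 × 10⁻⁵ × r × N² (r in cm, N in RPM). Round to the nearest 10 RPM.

Original rotor: r = 9.4 / 2 = 4.7 cm
RCF = 1.118 × 10⁻⁵ × r × N²
RCF_original = 1.118 × 10⁻⁵ × 4.7 × (15200)² = 1.118 × 10⁻⁵ × 4.7 × 231,040,000 ≈ 12,140.2 × g
Your rotor: r = 13.9 / 2 = 6.95 cm
12,140.2 = 1.118 × 10⁻⁵ × 6.95 × N²
N² = 12,140.2 / (7.7701 × 10⁻⁵) = 156,242,519
N ≈ √156,242,519 ≈ 12,499.7

≈ 12500 RPM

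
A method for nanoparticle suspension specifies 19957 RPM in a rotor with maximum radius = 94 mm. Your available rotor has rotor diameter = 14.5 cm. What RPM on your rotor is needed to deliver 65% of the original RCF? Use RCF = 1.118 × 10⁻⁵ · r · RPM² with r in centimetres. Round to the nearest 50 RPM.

Original rotor: r = 94 mm = 9.4 cm
RCF = 1.118 × 10⁻⁵ × r × N²
RCF_original = 1.118 × 10⁻⁵ × 9.4 × (19957)² = 1.118 × 10⁻⁵ × 9.4 × 398,281,849 ≈ 41,856.2 × g
Target RCF = 0.65 × 41,856.2 ≈ 27,206.5 × g
Your rotor: r = 14.5 / 2 = 7.25 cm
27,206.5 = 1.118 × 10⁻⁵ × 7.25 × N²
N² = 27,206.5 / (8.1055 × 10⁻⁵) = 335,654,802
N ≈ √335,654,802 ≈ 18,320.9

18300 RPM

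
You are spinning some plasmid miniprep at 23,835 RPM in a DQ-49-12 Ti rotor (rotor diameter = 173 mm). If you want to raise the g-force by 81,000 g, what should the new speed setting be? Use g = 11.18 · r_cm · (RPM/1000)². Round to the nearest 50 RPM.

37500 RPM

r = 173 mm / 2 = 86.5 mm = 8.65 cm
Current RCF = 11.18 × 8.65 × (23.835)² = 11.18 × 8.65 × 568.107225 ≈ 54,939.9 × g
Target RCF = 54,939.9 + 81,000 = 135,939.9 × g
(N/1000)² = 135,939.9 / 96.707 = 1405.688
N = 1000 × √1405.688 ≈ 37,492.5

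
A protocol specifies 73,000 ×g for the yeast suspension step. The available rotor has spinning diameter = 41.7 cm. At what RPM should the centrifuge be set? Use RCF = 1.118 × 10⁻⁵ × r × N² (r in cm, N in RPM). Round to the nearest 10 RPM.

17700 RPM

r = 41.7 / 2 = 20.85 cm
73,000 = 1.118 × 10⁻⁵ × 20.85 × N²
N² = 73,000 / (23.3103 × 10⁻⁵) = 313,166,283
N ≈ √313,166,283 ≈ 17,696.5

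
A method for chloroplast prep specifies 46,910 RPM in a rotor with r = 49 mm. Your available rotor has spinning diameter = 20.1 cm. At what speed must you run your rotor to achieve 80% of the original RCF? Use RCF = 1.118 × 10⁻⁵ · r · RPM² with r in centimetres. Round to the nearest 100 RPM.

29300 RPM

Original rotor: r = 49 mm = 4.9 cm
RCF = 1.118 × 10⁻⁵ × r × N²
RCF_original = 1.118 × 10⁻⁵ × 4.9 × (46910)² = 1.118 × 10⁻⁵ × 4.9 × 2,200,548,100 ≈ 120,550.4 × g
Target RCF = 0.8 × 120,550.4 ≈ 96,440.3 × g
Your rotor: r = 20.1 / 2 = 10.05 cm
96,440.3 = 1.118 × 10⁻⁵ × 10.05 × N²
N² = 96,440.3 / (11.2359 × 10⁻⁵) = 858,322,876
N ≈ √858,322,876 ≈ 29,297.1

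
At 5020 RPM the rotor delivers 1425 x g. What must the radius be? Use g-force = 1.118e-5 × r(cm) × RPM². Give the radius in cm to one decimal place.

≈ 5.1 cm

1425 = 1.118 × 10⁻⁵ × r × (5020)²
r = 1425 / (1.118 × 10⁻⁵ × 25,200,400) = 1425 / 281.7405 ≈ 5.058 cm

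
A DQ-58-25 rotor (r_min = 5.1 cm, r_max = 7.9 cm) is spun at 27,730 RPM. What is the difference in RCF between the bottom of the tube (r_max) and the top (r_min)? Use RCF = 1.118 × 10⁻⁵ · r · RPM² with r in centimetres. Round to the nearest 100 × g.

≈ 24100 g

RCF_max = 1.118 × 10⁻⁵ × 7.9 × (27730)² = 1.118 × 10⁻⁵ × 7.9 × 768,952,900 ≈ 67,915.5 × g
RCF_min = 1.118 × 10⁻⁵ × 5.1 × (27730)² = 1.118 × 10⁻⁵ × 5.1 × 768,952,900 ≈ 43,844.2 × g
ΔRCF = 67,915.5 − 43,844.2 = 24,071.3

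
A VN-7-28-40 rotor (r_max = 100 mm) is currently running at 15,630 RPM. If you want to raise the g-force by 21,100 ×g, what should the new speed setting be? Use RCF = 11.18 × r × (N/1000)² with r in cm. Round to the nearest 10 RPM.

r = 100 mm = 10.0 cm
Current RCF = 11.18 × 10 × (15.63)² = 11.18 × 10 × 244.2969 ≈ 27,312.4 × g
Target RCF = 27,312.4 + 21,100 = 48,412.4 × g
(N/1000)² = 48,412.4 / 111.8 = 433.0268
N = 1000 × √433.0268 ≈ 20,809.3

N₂ ≈ 20810 RPM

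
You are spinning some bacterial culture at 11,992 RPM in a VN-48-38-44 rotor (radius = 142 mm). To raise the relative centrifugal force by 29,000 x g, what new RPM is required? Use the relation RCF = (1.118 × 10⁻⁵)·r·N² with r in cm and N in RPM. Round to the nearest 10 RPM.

N₂ ≈ 18070 RPM

r = 142 mm = 14.2 cm
Current RCF = 1.118 × 10⁻⁵ × 14.2 × (11992)² = 1.118 × 10⁻⁵ × 14.2 × 143,808,064 ≈ 22,830.4 × g
Target RCF = 22,830.4 + 29,000 = 51,830.4 × g
N² = 51,830.4 / (15.8756 × 10⁻⁵) = 326,478,369
N ≈ √326,478,369 ≈ 18,068.7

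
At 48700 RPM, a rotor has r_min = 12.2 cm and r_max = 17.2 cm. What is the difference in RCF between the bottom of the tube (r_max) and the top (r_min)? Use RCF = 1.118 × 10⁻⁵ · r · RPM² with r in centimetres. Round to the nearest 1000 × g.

ΔRCF = 1.118 × 10⁻⁵ × (r_max − r_min) × N² = 1.118 × 10⁻⁵ × 5.0 × 2,371,690,000 ≈ 132,577.5

≈ 133000 ×g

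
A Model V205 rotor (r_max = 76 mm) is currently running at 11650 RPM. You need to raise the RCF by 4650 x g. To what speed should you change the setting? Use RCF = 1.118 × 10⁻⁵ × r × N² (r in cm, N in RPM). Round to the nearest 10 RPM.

N₂ ≈ 13800 RPM

r = 76 mm = 7.6 cm
Current RCF = 1.118 × 10⁻⁵ × 7.6 × (11650)² = 1.118 × 10⁻⁵ × 7.6 × 135,722,500 ≈ 11,532.1 × g
Target RCF = 11,532.1 + 4,650 = 16,182.1 × g
N² = 16,182.1 / (8.4968 × 10⁻⁵) = 190,449,346
N ≈ √190,449,346 ≈ 13,800.3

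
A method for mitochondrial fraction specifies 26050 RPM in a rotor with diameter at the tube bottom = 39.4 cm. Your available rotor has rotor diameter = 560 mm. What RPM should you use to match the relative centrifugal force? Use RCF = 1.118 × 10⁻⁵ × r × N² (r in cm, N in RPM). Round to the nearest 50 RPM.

Original rotor: r = 39.4 / 2 = 19.7 cm
RCF_original = 1.118 × 10⁻⁵ × 19.7 × (26050)² = 1.118 × 10⁻⁵ × 19.7 × 678,602,500 ≈ 149,459.5 × g
Your rotor: r = 560 mm / 2 = 280 mm = 28 cm
149,459.5 = 1.118 × 10⁻⁵ × 28 × N²
N² = 149,459.5 / (31.304 × 10⁻⁵) = 477,445,374
N ≈ √477,445,374 ≈ 21,850.5

≈ 21850 RPM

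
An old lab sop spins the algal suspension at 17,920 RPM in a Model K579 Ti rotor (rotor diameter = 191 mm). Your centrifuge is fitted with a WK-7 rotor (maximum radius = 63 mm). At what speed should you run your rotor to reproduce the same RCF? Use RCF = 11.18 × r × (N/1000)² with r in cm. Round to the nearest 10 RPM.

≈ 22060 RPM

Original rotor: r = 191 mm / 2 = 95.5 mm = 9.55 cm
RCF_original = 11.18 × 9.55 × (17.92)² = 11.18 × 9.55 × 321.1264 ≈ 34,286.3 × g
Your rotor: r = 63 mm = 6.3 cm
34,286.3 = 11.18 × 6.3 × (N/1000)²
(N/1000)² = 34,286.3 / 70.434 = 486.7862
N = 1000 × √486.7862 ≈ 22,063.2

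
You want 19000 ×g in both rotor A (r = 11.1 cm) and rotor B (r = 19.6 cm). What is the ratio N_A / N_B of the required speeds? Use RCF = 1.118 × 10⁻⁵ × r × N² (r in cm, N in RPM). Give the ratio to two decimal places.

1.33

At fixed RCF, N ∝ 1/√r, so N_A/N_B = √(r_B/r_A) = √(19.6/11.1) = √1.765766 = 1.3288.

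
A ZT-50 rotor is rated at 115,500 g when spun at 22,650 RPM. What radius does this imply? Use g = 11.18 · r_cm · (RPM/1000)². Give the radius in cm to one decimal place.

r ≈ 20.1 cm

115500 = 11.18 × r × (22.65)²
r = 115500 / (11.18 × 513.0225) = 115500 / 5735.592 ≈ 20.137 cm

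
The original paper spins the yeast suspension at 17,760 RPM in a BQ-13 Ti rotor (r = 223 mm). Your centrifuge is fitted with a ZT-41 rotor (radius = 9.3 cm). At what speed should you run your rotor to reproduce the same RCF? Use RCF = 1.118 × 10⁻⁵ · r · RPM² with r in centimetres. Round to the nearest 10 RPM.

Original rotor: r = 223 mm = 22.3 cm
RCF_original = 1.118 × 10⁻⁵ × 22.3 × (17760)² = 1.118 × 10⁻⁵ × 22.3 × 315,417,600 ≈ 78,638 × g
78,638 = 1.118 × 10⁻⁵ × 9.3 × N²
N² = 78,638 / (10.3974 × 10⁻⁵) = 756,323,696
N ≈ √756,323,696 ≈ 27,501.3

27500 RPM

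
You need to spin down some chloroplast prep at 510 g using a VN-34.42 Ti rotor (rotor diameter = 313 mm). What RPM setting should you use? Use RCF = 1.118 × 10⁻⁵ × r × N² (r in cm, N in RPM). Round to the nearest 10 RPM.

r = 313 mm / 2 = 156.5 mm = 15.65 cm
510 = 1.118 × 10⁻⁵ × 15.65 × N²
N² = 510 / (17.4967 × 10⁻⁵) = 2,914,835
N ≈ √2,914,835 ≈ 1,707.3

N ≈ 1710 RPM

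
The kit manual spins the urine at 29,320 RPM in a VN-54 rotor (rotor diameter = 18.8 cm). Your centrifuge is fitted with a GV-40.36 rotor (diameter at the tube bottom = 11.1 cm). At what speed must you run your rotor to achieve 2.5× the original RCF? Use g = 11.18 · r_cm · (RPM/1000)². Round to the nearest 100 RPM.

≈ 60300 RPM

Original rotor: r = 18.8 / 2 = 9.4 cm
RCF_original = 11.18 × 9.4 × (29.32)² = 11.18 × 9.4 × 859.6624 ≈ 90,343.6 × g
Target RCF = 2.5 × 90,343.6 ≈ 225,859 × g
Your rotor: r = 11.1 / 2 = 5.55 cm
225,859 = 11.18 × 5.55 × (N/1000)²
(N/1000)² = 225,859 / 62.049 = 3640.01
N = 1000 × √3640.01 ≈ 60,332.5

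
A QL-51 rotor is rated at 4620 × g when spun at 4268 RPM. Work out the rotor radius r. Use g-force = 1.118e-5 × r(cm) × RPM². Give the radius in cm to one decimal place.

22.7 cm

4620 = 1.118 × 10⁻⁵ × r × (4268)²
r = 4620 / (1.118 × 10⁻⁵ × 18,215,824) = 4620 / 203.6529 ≈ 22.686 cm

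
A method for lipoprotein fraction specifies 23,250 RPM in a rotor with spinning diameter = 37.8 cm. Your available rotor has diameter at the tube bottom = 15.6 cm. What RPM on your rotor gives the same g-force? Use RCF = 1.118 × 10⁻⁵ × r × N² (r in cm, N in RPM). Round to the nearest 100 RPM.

36200 RPM

Original rotor: r = 37.8 / 2 = 18.9 cm
RCF_original = 1.118 × 10⁻⁵ × 18.9 × (23250)² = 1.118 × 10⁻⁵ × 18.9 × 540,562,500 ≈ 114,221.9 × g
Your rotor: r = 15.6 / 2 = 7.8 cm
114,221.9 = 1.118 × 10⁻⁵ × 7.8 × N²
N² = 114,221.9 / (8.7204 × 10⁻⁵) = 1,309,824,091
N ≈ √1,309,824,091 ≈ 36,191.5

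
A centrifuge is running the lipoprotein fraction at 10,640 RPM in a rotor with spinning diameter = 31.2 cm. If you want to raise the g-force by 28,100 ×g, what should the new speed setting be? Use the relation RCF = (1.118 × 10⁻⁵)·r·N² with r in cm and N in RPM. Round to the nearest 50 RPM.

r = 31.2 / 2 = 15.6 cm
Current RCF = 1.118 × 10⁻⁵ × 15.6 × (10640)² = 1.118 × 10⁻⁵ × 15.6 × 113,209,600 ≈ 19,744.7 × g
Target RCF = 19,744.7 + 28,100 = 47,844.7 × g
N² = 47,844.7 / (17.4408 × 10⁻⁵) = 274,326,292
N ≈ √274,326,292 ≈ 16,562.8

≈ 16550 RPM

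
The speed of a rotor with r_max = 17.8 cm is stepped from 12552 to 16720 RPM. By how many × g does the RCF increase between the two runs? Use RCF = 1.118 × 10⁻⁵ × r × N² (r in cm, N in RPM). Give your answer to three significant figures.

≈ 24300 × g

RCF₁ = 1.118 × 10⁻⁵ × 17.8 × (12552)² = 1.118 × 10⁻⁵ × 17.8 × 157,552,704 ≈ 31,353.6 × g
RCF₂ = 1.118 × 10⁻⁵ × 17.8 × (16720)² = 1.118 × 10⁻⁵ × 17.8 × 279,558,400 ≈ 55,633.2 × g
Increase = 55,633.2 − 31,353.6 = 24,279.6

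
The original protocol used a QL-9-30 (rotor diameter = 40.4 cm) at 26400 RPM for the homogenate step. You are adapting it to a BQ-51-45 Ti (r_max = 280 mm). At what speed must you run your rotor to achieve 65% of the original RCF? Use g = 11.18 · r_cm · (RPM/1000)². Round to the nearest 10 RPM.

Original rotor: r = 40.4 / 2 = 20.2 cm
RCF_original = 11.18 × 20.2 × (26.4)² = 11.18 × 20.2 × 696.96 ≈ 157,398.7 × g
Target RCF = 0.65 × 157,398.7 ≈ 102,309.2 × g
Your rotor: r = 280 mm = 28.0 cm
102,309.2 = 11.18 × 28 × (N/1000)²
(N/1000)² = 102,309.2 / 313.04 = 326.8247
N = 1000 × √326.8247 ≈ 18,078.3

≈ 18080 RPM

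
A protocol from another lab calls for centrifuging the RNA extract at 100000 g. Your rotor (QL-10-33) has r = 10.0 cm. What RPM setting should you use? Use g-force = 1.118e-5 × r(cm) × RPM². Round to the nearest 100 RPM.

RCF = 1.118 × 10⁻⁵ × r × N²
100,000 = 1.118 × 10⁻⁵ × 10 × N²
N² = 100,000 / (11.18 × 10⁻⁵) = 894,454,383
N ≈ √894,454,383 ≈ 29,907.4

29900 RPM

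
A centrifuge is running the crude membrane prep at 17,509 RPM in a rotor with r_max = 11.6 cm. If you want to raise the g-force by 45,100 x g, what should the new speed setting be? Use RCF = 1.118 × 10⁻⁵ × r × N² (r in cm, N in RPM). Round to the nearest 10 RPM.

N₂ ≈ 25580 RPM

Current RCF = 1.118 × 10⁻⁵ × 11.6 × (17509)² = 1.118 × 10⁻⁵ × 11.6 × 306,565,081 ≈ 39,757.8 × g
Target RCF = 39,757.8 + 45,100 = 84,857.8 × g
N² = 84,857.8 / (12.9688 × 10⁻⁵) = 654,322,682
N ≈ √654,322,682 ≈ 25,579.7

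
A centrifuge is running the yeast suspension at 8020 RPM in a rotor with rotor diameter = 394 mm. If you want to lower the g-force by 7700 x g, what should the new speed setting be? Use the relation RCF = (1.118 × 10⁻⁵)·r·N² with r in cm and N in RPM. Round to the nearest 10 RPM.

5420 RPM

r = 394 mm / 2 = 197 mm = 19.7 cm
Current RCF = 1.118 × 10⁻⁵ × 19.7 × (8020)² = 1.118 × 10⁻⁵ × 19.7 × 64,320,400 ≈ 14,166.3 × g
Target RCF = 14,166.3 − 7,700 = 6,466.3 × g
N² = 6,466.3 / (22.0246 × 10⁻⁵) = 29,359,444
N ≈ √29,359,444 ≈ 5,418.4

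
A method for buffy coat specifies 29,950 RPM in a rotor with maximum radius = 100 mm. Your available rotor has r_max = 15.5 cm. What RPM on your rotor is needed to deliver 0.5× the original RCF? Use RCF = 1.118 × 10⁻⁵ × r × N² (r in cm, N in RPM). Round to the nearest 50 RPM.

≈ 17000 RPM

Original rotor: r = 100 mm = 10.0 cm
RCF_original = 1.118 × 10⁻⁵ × 10 × (29950)² = 1.118 × 10⁻⁵ × 10 × 897,002,500 ≈ 100,284.9 × g
Target RCF = 0.5 × 100,284.9 ≈ 50,142.4 × g
50,142.4 = 1.118 × 10⁻⁵ × 15.5 × N²
N² = 50,142.4 / (17.329 × 10⁻⁵) = 289,355,416
N ≈ √289,355,416 ≈ 17,010.5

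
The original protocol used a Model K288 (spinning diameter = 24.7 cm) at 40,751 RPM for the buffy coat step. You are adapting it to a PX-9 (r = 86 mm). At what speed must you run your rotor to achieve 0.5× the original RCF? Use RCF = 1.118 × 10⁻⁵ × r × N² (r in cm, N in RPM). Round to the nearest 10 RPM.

≈ 34530 RPM

Original rotor: r = 24.7 / 2 = 12.35 cm
RCF_original = 1.118 × 10⁻⁵ × 12.35 × (40751)² = 1.118 × 10⁻⁵ × 12.35 × 1,660,644,001 ≈ 229,290.1 × g
Target RCF = 0.5 × 229,290.1 ≈ 114,645.1 × g
Your rotor: r = 86 mm = 8.6 cm
114,645.1 = 1.118 × 10⁻⁵ × 8.6 × N²
N² = 114,645.1 / (9.6148 × 10⁻⁵) = 1,192,381,537
N ≈ √1,192,381,537 ≈ 34,530.9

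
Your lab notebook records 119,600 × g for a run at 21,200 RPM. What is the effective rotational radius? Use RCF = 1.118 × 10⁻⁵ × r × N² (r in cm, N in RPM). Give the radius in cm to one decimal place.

≈ 23.8 cm

119600 = 1.118 × 10⁻⁵ × r × (21200)²
r = 119600 / (1.118 × 10⁻⁵ × 449,440,000) = 119600 / 5024.739 ≈ 23.802 cm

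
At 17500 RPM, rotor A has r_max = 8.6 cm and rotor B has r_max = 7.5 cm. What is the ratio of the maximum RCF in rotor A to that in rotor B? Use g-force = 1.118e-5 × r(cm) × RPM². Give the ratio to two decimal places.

1.15

At fixed N, RCF ∝ r, so RCF_A/RCF_B = r_A/r_B = 8.6 / 7.5 = 1.1467.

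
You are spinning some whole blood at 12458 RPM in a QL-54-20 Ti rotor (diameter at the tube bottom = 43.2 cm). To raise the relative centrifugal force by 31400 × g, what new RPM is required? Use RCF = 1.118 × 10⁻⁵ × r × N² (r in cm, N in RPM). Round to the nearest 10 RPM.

r = 43.2 / 2 = 21.6 cm
Current RCF = 1.118 × 10⁻⁵ × 21.6 × (12458)² = 1.118 × 10⁻⁵ × 21.6 × 155,201,764 ≈ 37,479.4 × g
Target RCF = 37,479.4 + 31,400 = 68,879.4 × g
N² = 68,879.4 / (24.1488 × 10⁻⁵) = 285,229,080
N ≈ √285,229,080 ≈ 16,888.7

N₂ ≈ 16890 RPM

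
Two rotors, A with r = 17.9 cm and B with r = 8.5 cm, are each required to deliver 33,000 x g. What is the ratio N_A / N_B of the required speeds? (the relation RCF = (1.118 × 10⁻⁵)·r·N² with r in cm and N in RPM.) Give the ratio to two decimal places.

0.69

At fixed RCF, N ∝ 1/√r, so N_A/N_B = √(r_B/r_A) = √(8.5/17.9) = √0.474860 = 0.6891.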